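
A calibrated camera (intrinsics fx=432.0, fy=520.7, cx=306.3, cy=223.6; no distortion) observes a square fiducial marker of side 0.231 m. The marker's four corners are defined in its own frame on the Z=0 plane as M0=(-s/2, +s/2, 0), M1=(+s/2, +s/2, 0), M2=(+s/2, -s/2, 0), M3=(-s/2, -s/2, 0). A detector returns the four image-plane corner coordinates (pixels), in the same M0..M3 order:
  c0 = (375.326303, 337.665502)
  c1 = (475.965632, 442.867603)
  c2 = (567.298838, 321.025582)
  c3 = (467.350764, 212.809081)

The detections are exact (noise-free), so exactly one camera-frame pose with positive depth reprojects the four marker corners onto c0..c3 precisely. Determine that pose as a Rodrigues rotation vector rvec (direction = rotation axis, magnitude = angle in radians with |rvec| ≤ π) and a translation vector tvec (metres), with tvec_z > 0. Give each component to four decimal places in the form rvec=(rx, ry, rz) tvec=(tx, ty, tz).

rvec=(0.0453, -0.0414, 0.7182) tvec=(0.2788, 0.1478, 0.7281)

Intrinsics K: fx=432.0, fy=520.7, cx=306.3, cy=223.6
Marker side s = 0.231 m; corners in marker frame (Z=0):
  M0 = (-0.1155, +0.1155, 0)
  M1 = (+0.1155, +0.1155, 0)
  M2 = (+0.1155, -0.1155, 0)
  M3 = (-0.1155, -0.1155, 0)
Detected image corners:
  c0 = (375.326303, 337.665502) px
  c1 = (475.965632, 442.867603) px
  c2 = (567.298838, 321.025582) px
  c3 = (467.350764, 212.809081) px
Planar DLT: solve 8×8 A·h = b for H (H[2,2]=1):
  H  [+468.82740 -379.26015 +471.71334]
  H  [+486.06484 +546.19352 +329.31080]
  H  [+0.07349 +0.03734 +1.00000]
B = K⁻¹H; ‖b₁‖=1.373410, ‖b₂‖=1.373410; λ = 2/(‖b₁‖+‖b₂‖) = 0.728115, sign → tz>0 ⇒ λ=+0.728115
r₁ = λ·B[:,0] = (+0.75225,+0.65671,+0.05351); r₂ = λ·B[:,1] = (-0.65850,+0.75209,+0.02719)
r₃ = r₁×r₂ = (-0.02239,-0.05569,+0.99820); SVD([r₁ r₂ r₃]) → R = UVᵀ:
  R  [+0.75225 -0.65850 -0.02239]
  R  [+0.65671 +0.75209 -0.05569]
  R  [+0.05351 +0.02719 +0.99820]
t = (+0.27880, +0.14782, +0.72811) m
tr R = 2.502532; θ = arccos((tr R − 1)/2) = 0.720818 rad = 41.300°
axis k = ((R−Rᵀ)₃₂, (R−Rᵀ)₁₃, (R−Rᵀ)₂₁) / (2 sinθ) = (+0.062784, -0.057498, +0.996369)
rvec = θ·k = (+0.045256, -0.041446, +0.718201)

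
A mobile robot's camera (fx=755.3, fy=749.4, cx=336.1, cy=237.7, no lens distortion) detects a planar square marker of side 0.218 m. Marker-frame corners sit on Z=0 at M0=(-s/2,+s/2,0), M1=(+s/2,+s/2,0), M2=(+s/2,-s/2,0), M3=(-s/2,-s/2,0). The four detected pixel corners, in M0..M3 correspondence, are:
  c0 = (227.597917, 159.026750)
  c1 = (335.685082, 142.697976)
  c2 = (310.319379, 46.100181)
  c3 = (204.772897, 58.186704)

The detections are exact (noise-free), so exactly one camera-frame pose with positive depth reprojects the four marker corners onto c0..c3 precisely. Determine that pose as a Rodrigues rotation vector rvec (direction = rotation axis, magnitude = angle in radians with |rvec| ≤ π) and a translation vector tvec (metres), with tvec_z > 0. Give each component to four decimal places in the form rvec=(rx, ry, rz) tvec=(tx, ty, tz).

Intrinsics K: fx=755.3, fy=749.4, cx=336.1, cy=237.7
Marker side s = 0.218 m; corners in marker frame (Z=0):
  M0 = (-0.1090, +0.1090, 0)
  M1 = (+0.1090, +0.1090, 0)
  M2 = (+0.1090, -0.1090, 0)
  M3 = (-0.1090, -0.1090, 0)
Detected image corners:
  c0 = (227.597917, 159.026750) px
  c1 = (335.685082, 142.697976) px
  c2 = (310.319379, 46.100181) px
  c3 = (204.772897, 58.186704) px
Planar DLT: solve 8×8 A·h = b for H (H[2,2]=1):
  H  [+537.26305 +70.54007 +270.42142]
  H  [-47.17920 +437.55468 +100.56657]
  H  [+0.17572 -0.14874 +1.00000]
B = K⁻¹H; ‖b₁‖=0.667698, ‖b₂‖=0.667698; λ = 2/(‖b₁‖+‖b₂‖) = 1.497684, sign → tz>0 ⇒ λ=+1.497684
r₁ = λ·B[:,0] = (+0.94823,-0.17776,+0.26317); r₂ = λ·B[:,1] = (+0.23901,+0.94512,-0.22277)
r₃ = r₁×r₂ = (-0.20912,+0.27414,+0.93868); SVD([r₁ r₂ r₃]) → R = UVᵀ:
  R  [+0.94823 +0.23901 -0.20912]
  R  [-0.17776 +0.94512 +0.27414]
  R  [+0.26317 -0.22277 +0.93868]
t = (-0.13023, -0.27406, +1.49768) m
tr R = 2.832027; θ = arccos((tr R − 1)/2) = 0.412769 rad = 23.650°
axis k = ((R−Rᵀ)₃₂, (R−Rᵀ)₁₃, (R−Rᵀ)₂₁) / (2 sinθ) = (-0.619364, -0.588677, -0.519469)
rvec = θ·k = (-0.255654, -0.242988, -0.214421)

rvec=(-0.2557, -0.2430, -0.2144) tvec=(-0.1302, -0.2741, 1.4977)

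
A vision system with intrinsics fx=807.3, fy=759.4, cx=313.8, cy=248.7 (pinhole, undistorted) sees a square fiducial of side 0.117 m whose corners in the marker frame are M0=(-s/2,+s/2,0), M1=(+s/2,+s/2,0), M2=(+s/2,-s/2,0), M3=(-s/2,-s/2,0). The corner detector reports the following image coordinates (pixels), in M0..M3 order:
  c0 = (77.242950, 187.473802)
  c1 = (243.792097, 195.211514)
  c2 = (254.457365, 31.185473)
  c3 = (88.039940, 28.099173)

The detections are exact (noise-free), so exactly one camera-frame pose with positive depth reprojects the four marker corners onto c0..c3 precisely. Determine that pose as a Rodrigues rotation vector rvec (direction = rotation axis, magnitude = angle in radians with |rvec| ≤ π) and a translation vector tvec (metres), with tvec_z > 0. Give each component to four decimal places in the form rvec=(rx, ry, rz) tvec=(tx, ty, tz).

Intrinsics K: fx=807.3, fy=759.4, cx=313.8, cy=248.7
Marker side s = 0.117 m; corners in marker frame (Z=0):
  M0 = (-0.0585, +0.0585, 0)
  M1 = (+0.0585, +0.0585, 0)
  M2 = (+0.0585, -0.0585, 0)
  M3 = (-0.0585, -0.0585, 0)
Detected image corners:
  c0 = (77.242950, 187.473802) px
  c1 = (243.792097, 195.211514) px
  c2 = (254.457365, 31.185473) px
  c3 = (88.039940, 28.099173) px
Planar DLT: solve 8×8 A·h = b for H (H[2,2]=1):
  H  [+1382.27456 -95.46966 +164.69660]
  H  [+19.14797 +1379.27627 +110.34698]
  H  [-0.24510 -0.02256 +1.00000]
B = K⁻¹H; ‖b₁‖=1.827083, ‖b₂‖=1.827083; λ = 2/(‖b₁‖+‖b₂‖) = 0.547321, sign → tz>0 ⇒ λ=+0.547321
r₁ = λ·B[:,0] = (+0.98928,+0.05773,-0.13415); r₂ = λ·B[:,1] = (-0.05993,+0.99813,-0.01235)
r₃ = r₁×r₂ = (+0.13319,+0.02025,+0.99088); SVD([r₁ r₂ r₃]) → R = UVᵀ:
  R  [+0.98928 -0.05993 +0.13319]
  R  [+0.05773 +0.99813 +0.02025]
  R  [-0.13415 -0.01235 +0.99088]
t = (-0.10109, -0.09971, +0.54732) m
tr R = 2.978288; θ = arccos((tr R − 1)/2) = 0.147483 rad = 8.450°
axis k = ((R−Rᵀ)₃₂, (R−Rᵀ)₁₃, (R−Rᵀ)₂₁) / (2 sinθ) = (-0.110934, +0.909627, +0.400341)
rvec = θ·k = (-0.016361, +0.134155, +0.059044)

rvec=(-0.0164, 0.1342, 0.0590) tvec=(-0.1011, -0.0997, 0.5473)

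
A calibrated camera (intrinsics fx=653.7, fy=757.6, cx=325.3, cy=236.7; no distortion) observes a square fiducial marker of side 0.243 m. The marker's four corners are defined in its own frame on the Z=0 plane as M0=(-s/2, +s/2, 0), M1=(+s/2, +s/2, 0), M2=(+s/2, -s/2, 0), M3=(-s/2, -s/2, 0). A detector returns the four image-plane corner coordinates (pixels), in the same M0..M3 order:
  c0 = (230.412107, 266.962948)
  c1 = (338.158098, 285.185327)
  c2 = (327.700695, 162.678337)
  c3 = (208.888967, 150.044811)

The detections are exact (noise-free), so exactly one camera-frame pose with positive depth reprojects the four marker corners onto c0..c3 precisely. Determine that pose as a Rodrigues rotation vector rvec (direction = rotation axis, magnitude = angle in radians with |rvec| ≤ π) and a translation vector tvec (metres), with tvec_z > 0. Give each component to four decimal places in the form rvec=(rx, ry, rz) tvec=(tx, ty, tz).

Intrinsics K: fx=653.7, fy=757.6, cx=325.3, cy=236.7
Marker side s = 0.243 m; corners in marker frame (Z=0):
  M0 = (-0.1215, +0.1215, 0)
  M1 = (+0.1215, +0.1215, 0)
  M2 = (+0.1215, -0.1215, 0)
  M3 = (-0.1215, -0.1215, 0)
Detected image corners:
  c0 = (230.412107, 266.962948) px
  c1 = (338.158098, 285.185327) px
  c2 = (327.700695, 162.678337) px
  c3 = (208.888967, 150.044811) px
Planar DLT: solve 8×8 A·h = b for H (H[2,2]=1):
  H  [+396.31500 +187.24894 +275.00479]
  H  [+10.38105 +586.79948 +219.16360]
  H  [-0.24845 +0.43707 +1.00000]
B = K⁻¹H; ‖b₁‖=0.776416, ‖b₂‖=0.776416; λ = 2/(‖b₁‖+‖b₂‖) = 1.287970, sign → tz>0 ⇒ λ=+1.287970
r₁ = λ·B[:,0] = (+0.94009,+0.11763,-0.32000); r₂ = λ·B[:,1] = (+0.08880,+0.82172,+0.56293)
r₃ = r₁×r₂ = (+0.32916,-0.55762,+0.76204); SVD([r₁ r₂ r₃]) → R = UVᵀ:
  R  [+0.94009 +0.08880 +0.32916]
  R  [+0.11763 +0.82172 -0.55762]
  R  [-0.32000 +0.56293 +0.76204]
t = (-0.09910, -0.02981, +1.28797) m
tr R = 2.523850; θ = arccos((tr R − 1)/2) = 0.704516 rad = 40.366°
axis k = ((R−Rᵀ)₃₂, (R−Rᵀ)₁₃, (R−Rᵀ)₂₁) / (2 sinθ) = (+0.865073, +0.501151, +0.022253)
rvec = θ·k = (+0.609458, +0.353069, +0.015678)

rvec=(0.6095, 0.3531, 0.0157) tvec=(-0.0991, -0.0298, 1.2880)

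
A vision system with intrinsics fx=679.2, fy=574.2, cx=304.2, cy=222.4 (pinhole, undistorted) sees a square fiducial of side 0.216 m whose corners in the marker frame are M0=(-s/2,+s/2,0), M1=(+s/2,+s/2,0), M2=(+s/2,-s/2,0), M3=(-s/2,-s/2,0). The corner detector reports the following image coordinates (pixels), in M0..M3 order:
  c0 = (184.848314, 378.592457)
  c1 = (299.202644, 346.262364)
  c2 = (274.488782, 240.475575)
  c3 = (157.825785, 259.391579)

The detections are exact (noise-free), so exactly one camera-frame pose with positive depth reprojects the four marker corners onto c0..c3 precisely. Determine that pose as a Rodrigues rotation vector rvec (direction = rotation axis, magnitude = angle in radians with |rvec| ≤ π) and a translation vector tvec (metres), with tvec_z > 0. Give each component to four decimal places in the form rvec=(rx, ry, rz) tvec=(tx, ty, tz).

Intrinsics K: fx=679.2, fy=574.2, cx=304.2, cy=222.4
Marker side s = 0.216 m; corners in marker frame (Z=0):
  M0 = (-0.1080, +0.1080, 0)
  M1 = (+0.1080, +0.1080, 0)
  M2 = (+0.1080, -0.1080, 0)
  M3 = (-0.1080, -0.1080, 0)
Detected image corners:
  c0 = (184.848314, 378.592457) px
  c1 = (299.202644, 346.262364) px
  c2 = (274.488782, 240.475575) px
  c3 = (157.825785, 259.391579) px
Planar DLT: solve 8×8 A·h = b for H (H[2,2]=1):
  H  [+659.70535 +112.66657 +232.45140]
  H  [+48.43746 +509.91613 +305.24623]
  H  [+0.54531 -0.02959 +1.00000]
B = K⁻¹H; ‖b₁‖=0.917648, ‖b₂‖=0.917648; λ = 2/(‖b₁‖+‖b₂‖) = 1.089743, sign → tz>0 ⇒ λ=+1.089743
r₁ = λ·B[:,0] = (+0.79231,-0.13824,+0.59425); r₂ = λ·B[:,1] = (+0.19521,+0.98023,-0.03225)
r₃ = r₁×r₂ = (-0.57804,+0.14155,+0.80364); SVD([r₁ r₂ r₃]) → R = UVᵀ:
  R  [+0.79231 +0.19521 -0.57804]
  R  [-0.13824 +0.98023 +0.14155]
  R  [+0.59425 -0.03225 +0.80364]
t = (-0.11512, +0.15723, +1.08974) m
tr R = 2.576179; θ = arccos((tr R − 1)/2) = 0.663097 rad = 37.993°
axis k = ((R−Rᵀ)₃₂, (R−Rᵀ)₁₃, (R−Rᵀ)₂₁) / (2 sinθ) = (-0.141170, -0.952214, -0.270849)
rvec = θ·k = (-0.093610, -0.631411, -0.179599)

rvec=(-0.0936, -0.6314, -0.1796) tvec=(-0.1151, 0.1572, 1.0897)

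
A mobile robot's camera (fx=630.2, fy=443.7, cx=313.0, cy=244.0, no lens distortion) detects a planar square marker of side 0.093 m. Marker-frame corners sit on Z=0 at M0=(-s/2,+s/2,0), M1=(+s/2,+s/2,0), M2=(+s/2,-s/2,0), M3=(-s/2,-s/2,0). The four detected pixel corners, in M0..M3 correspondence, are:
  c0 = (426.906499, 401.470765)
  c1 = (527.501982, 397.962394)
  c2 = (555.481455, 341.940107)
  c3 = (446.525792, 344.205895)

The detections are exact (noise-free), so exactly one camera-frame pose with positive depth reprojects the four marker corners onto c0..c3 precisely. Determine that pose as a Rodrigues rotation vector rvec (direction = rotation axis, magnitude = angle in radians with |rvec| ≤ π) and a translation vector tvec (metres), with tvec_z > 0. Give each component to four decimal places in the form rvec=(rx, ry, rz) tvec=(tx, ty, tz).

rvec=(0.5171, -0.1458, 0.0445) tvec=(0.1484, 0.1537, 0.5305)

Intrinsics K: fx=630.2, fy=443.7, cx=313.0, cy=244.0
Marker side s = 0.093 m; corners in marker frame (Z=0):
  M0 = (-0.0465, +0.0465, 0)
  M1 = (+0.0465, +0.0465, 0)
  M2 = (+0.0465, -0.0465, 0)
  M3 = (-0.0465, -0.0465, 0)
Detected image corners:
  c0 = (426.906499, 401.470765) px
  c1 = (527.501982, 397.962394) px
  c2 = (555.481455, 341.940107) px
  c3 = (446.525792, 344.205895) px
Planar DLT: solve 8×8 A·h = b for H (H[2,2]=1):
  H  [+1263.05202 +194.56649 +489.28275]
  H  [+73.73188 +951.49333 +372.59034]
  H  [+0.28289 +0.92223 +1.00000]
B = K⁻¹H; ‖b₁‖=1.885085, ‖b₂‖=1.885085; λ = 2/(‖b₁‖+‖b₂‖) = 0.530480, sign → tz>0 ⇒ λ=+0.530480
r₁ = λ·B[:,0] = (+0.98866,+0.00563,+0.15007); r₂ = λ·B[:,1] = (-0.07920,+0.86855,+0.48922)
r₃ = r₁×r₂ = (-0.12759,-0.49556,+0.85915); SVD([r₁ r₂ r₃]) → R = UVᵀ:
  R  [+0.98866 -0.07920 -0.12759]
  R  [+0.00563 +0.86855 -0.49556]
  R  [+0.15007 +0.48922 +0.85915]
t = (+0.14839, +0.15374, +0.53048) m
tr R = 2.716366; θ = arccos((tr R − 1)/2) = 0.539076 rad = 30.887°
axis k = ((R−Rᵀ)₃₂, (R−Rᵀ)₁₃, (R−Rᵀ)₂₁) / (2 sinθ) = (+0.959186, -0.270434, +0.082626)
rvec = θ·k = (+0.517075, -0.145785, +0.044542)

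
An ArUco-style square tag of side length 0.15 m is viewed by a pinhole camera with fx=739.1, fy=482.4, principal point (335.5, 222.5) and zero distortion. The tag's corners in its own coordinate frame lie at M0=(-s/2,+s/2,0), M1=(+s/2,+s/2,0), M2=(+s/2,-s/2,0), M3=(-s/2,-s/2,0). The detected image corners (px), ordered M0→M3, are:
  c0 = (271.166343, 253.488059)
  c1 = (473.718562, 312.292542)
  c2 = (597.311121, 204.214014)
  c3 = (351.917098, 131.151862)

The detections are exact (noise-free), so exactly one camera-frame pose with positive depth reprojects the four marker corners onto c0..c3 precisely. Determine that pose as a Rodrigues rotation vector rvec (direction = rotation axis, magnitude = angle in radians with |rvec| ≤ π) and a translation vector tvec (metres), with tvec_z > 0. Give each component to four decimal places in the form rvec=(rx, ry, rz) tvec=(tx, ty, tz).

rvec=(0.6341, 0.1016, 0.4182) tvec=(0.0513, 0.0081, 0.4536)

Intrinsics K: fx=739.1, fy=482.4, cx=335.5, cy=222.5
Marker side s = 0.15 m; corners in marker frame (Z=0):
  M0 = (-0.0750, +0.0750, 0)
  M1 = (+0.0750, +0.0750, 0)
  M2 = (+0.0750, -0.0750, 0)
  M3 = (-0.0750, -0.0750, 0)
Detected image corners:
  c0 = (271.166343, 253.488059) px
  c1 = (473.718562, 312.292542) px
  c2 = (597.311121, 204.214014) px
  c3 = (351.917098, 131.151862) px
Planar DLT: solve 8×8 A·h = b for H (H[2,2]=1):
  H  [+1511.11375 -127.27556 +419.14473]
  H  [+451.90188 +1062.82858 +231.13144]
  H  [+0.07552 +1.30966 +1.00000]
B = K⁻¹H; ‖b₁‖=2.204611, ‖b₂‖=2.204611; λ = 2/(‖b₁‖+‖b₂‖) = 0.453595, sign → tz>0 ⇒ λ=+0.453595
r₁ = λ·B[:,0] = (+0.91184,+0.40912,+0.03426); r₂ = λ·B[:,1] = (-0.34777,+0.72537,+0.59405)
r₃ = r₁×r₂ = (+0.21819,-0.55360,+0.80369); SVD([r₁ r₂ r₃]) → R = UVᵀ:
  R  [+0.91184 -0.34777 +0.21819]
  R  [+0.40912 +0.72537 -0.55360]
  R  [+0.03426 +0.59405 +0.80369]
t = (+0.05133, +0.00812, +0.45359) m
tr R = 2.440899; θ = arccos((tr R − 1)/2) = 0.766346 rad = 43.908°
axis k = ((R−Rᵀ)₃₂, (R−Rᵀ)₁₃, (R−Rᵀ)₂₁) / (2 sinθ) = (+0.827425, +0.132609, +0.545695)
rvec = θ·k = (+0.634094, +0.101625, +0.418191)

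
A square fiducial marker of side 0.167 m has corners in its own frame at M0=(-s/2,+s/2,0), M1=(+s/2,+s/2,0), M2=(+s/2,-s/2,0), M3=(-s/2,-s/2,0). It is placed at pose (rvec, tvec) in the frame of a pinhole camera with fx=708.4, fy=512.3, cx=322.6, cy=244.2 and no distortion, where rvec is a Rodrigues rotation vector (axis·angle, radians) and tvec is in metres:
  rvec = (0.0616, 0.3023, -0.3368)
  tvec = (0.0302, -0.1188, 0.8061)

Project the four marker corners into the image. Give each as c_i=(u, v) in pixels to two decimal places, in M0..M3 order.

c0=(308.15, 235.75) c1=(443.33, 200.62) c2=(392.87, 97.17) c3=(260.49, 138.66)

Intrinsics K: fx=708.4, fy=512.3, cx=322.6, cy=244.2
Marker side s = 0.167 m; corners in marker frame (Z=0):
  M0 = (-0.0835, +0.0835, 0)
  M1 = (+0.0835, +0.0835, 0)
  M2 = (+0.0835, -0.0835, 0)
  M3 = (-0.0835, -0.0835, 0)
rvec = (0.0616, 0.3023, -0.3368), |rvec| = θ = 0.45674 rad = 26.169°
Rodrigues: sinθ=0.44103, 1−cosθ=0.10251; R = I + sinθ·[k]× + (1−cosθ)·[k]×²:
    [+0.89936 +0.33436 +0.28170]
    [-0.31606 +0.94240 -0.10951]
    [-0.30209 +0.00945 +0.95323]
t = (0.0302, -0.1188, 0.8061) m
M0: Pc = R·M0+t = (-0.01698, -0.01372, +0.83211); u = 708.4·(-0.01698)/0.83211 + 322.6 = 308.1468, v = 512.3·(-0.01372)/0.83211 + 244.2 = 235.7539
M1: Pc = R·M1+t = (+0.13322, -0.06650, +0.78166); u = 708.4·(+0.13322)/0.78166 + 322.6 = 443.3295, v = 512.3·(-0.06650)/0.78166 + 244.2 = 200.6155
M2: Pc = R·M2+t = (+0.07738, -0.22388, +0.78009); u = 708.4·(+0.07738)/0.78009 + 322.6 = 392.8667, v = 512.3·(-0.22388)/0.78009 + 244.2 = 97.1721
M3: Pc = R·M3+t = (-0.07282, -0.17110, +0.83054); u = 708.4·(-0.07282)/0.83054 + 322.6 = 260.4924, v = 512.3·(-0.17110)/0.83054 + 244.2 = 138.6608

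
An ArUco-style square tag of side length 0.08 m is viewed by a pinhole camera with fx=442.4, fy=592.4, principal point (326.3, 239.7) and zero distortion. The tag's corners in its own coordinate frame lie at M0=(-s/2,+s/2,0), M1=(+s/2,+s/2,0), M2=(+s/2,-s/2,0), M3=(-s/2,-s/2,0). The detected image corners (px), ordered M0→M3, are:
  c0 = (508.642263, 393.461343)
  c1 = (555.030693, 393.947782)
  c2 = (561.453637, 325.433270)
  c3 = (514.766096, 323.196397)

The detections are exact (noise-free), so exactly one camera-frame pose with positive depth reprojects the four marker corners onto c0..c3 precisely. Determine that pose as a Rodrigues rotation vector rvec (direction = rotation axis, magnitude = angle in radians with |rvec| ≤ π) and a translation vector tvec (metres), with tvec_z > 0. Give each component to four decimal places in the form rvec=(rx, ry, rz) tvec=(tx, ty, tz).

Intrinsics K: fx=442.4, fy=592.4, cx=326.3, cy=239.7
Marker side s = 0.08 m; corners in marker frame (Z=0):
  M0 = (-0.0400, +0.0400, 0)
  M1 = (+0.0400, +0.0400, 0)
  M2 = (+0.0400, -0.0400, 0)
  M3 = (-0.0400, -0.0400, 0)
Detected image corners:
  c0 = (508.642263, 393.461343) px
  c1 = (555.030693, 393.947782) px
  c2 = (561.453637, 325.433270) px
  c3 = (514.766096, 323.196397) px
Planar DLT: solve 8×8 A·h = b for H (H[2,2]=1):
  H  [+749.12067 -12.89427 +535.24906]
  H  [+129.30921 +911.22160 +359.18826]
  H  [+0.31292 +0.12252 +1.00000]
B = K⁻¹H; ‖b₁‖=1.498418, ‖b₂‖=1.498418; λ = 2/(‖b₁‖+‖b₂‖) = 0.667371, sign → tz>0 ⇒ λ=+0.667371
r₁ = λ·B[:,0] = (+0.97604,+0.06117,+0.20884); r₂ = λ·B[:,1] = (-0.07976,+0.99345,+0.08177)
r₃ = r₁×r₂ = (-0.20247,-0.09647,+0.97453); SVD([r₁ r₂ r₃]) → R = UVᵀ:
  R  [+0.97604 -0.07976 -0.20247]
  R  [+0.06117 +0.99345 -0.09647]
  R  [+0.20884 +0.08177 +0.97453]
t = (+0.31520, +0.13461, +0.66737) m
tr R = 2.944017; θ = arccos((tr R − 1)/2) = 0.237163 rad = 13.588°
axis k = ((R−Rᵀ)₃₂, (R−Rᵀ)₁₃, (R−Rᵀ)₂₁) / (2 sinθ) = (+0.379308, -0.875310, +0.299930)
rvec = θ·k = (+0.089958, -0.207591, +0.071132)

rvec=(0.0900, -0.2076, 0.0711) tvec=(0.3152, 0.1346, 0.6674)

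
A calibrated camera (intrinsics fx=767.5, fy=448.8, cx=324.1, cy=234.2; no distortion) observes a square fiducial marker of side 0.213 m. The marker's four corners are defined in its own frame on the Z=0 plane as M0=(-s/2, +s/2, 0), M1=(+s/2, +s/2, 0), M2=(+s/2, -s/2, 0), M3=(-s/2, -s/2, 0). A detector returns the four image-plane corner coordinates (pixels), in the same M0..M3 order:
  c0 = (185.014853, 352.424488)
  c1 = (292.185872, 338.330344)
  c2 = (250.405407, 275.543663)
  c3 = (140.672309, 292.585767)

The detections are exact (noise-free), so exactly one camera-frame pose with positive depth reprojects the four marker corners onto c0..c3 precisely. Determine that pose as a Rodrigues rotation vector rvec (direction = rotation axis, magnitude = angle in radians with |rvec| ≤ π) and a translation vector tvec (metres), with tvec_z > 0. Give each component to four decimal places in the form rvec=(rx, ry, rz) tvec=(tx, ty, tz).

Intrinsics K: fx=767.5, fy=448.8, cx=324.1, cy=234.2
Marker side s = 0.213 m; corners in marker frame (Z=0):
  M0 = (-0.1065, +0.1065, 0)
  M1 = (+0.1065, +0.1065, 0)
  M2 = (+0.1065, -0.1065, 0)
  M3 = (-0.1065, -0.1065, 0)
Detected image corners:
  c0 = (185.014853, 352.424488) px
  c1 = (292.185872, 338.330344) px
  c2 = (250.405407, 275.543663) px
  c3 = (140.672309, 292.585767) px
Planar DLT: solve 8×8 A·h = b for H (H[2,2]=1):
  H  [+470.08933 +241.82581 +216.45086]
  H  [-129.44011 +345.05438 +315.46463]
  H  [-0.17948 +0.18217 +1.00000]
B = K⁻¹H; ‖b₁‖=0.737479, ‖b₂‖=0.737479; λ = 2/(‖b₁‖+‖b₂‖) = 1.355971, sign → tz>0 ⇒ λ=+1.355971
r₁ = λ·B[:,0] = (+0.93329,-0.26409,-0.24336); r₂ = λ·B[:,1] = (+0.32293,+0.91362,+0.24702)
r₃ = r₁×r₂ = (+0.15711,-0.30913,+0.93795); SVD([r₁ r₂ r₃]) → R = UVᵀ:
  R  [+0.93329 +0.32293 +0.15711]
  R  [-0.26409 +0.91362 -0.30913]
  R  [-0.24336 +0.24702 +0.93795]
t = (-0.19019, +0.24553, +1.35597) m
tr R = 2.784862; θ = arccos((tr R − 1)/2) = 0.468092 rad = 26.820°
axis k = ((R−Rᵀ)₃₂, (R−Rᵀ)₁₃, (R−Rᵀ)₂₁) / (2 sinθ) = (+0.616326, +0.443798, -0.650528)
rvec = θ·k = (+0.288497, +0.207738, -0.304507)

rvec=(0.2885, 0.2077, -0.3045) tvec=(-0.1902, 0.2455, 1.3560)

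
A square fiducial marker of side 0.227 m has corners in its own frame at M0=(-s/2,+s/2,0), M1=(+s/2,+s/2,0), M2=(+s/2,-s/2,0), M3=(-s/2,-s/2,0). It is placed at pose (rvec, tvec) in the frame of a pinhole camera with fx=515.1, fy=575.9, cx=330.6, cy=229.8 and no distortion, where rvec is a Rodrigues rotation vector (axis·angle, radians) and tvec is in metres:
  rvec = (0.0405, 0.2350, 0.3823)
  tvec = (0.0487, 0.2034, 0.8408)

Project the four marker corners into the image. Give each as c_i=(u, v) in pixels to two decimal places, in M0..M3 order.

Intrinsics K: fx=515.1, fy=575.9, cx=330.6, cy=229.8
Marker side s = 0.227 m; corners in marker frame (Z=0):
  M0 = (-0.1135, +0.1135, 0)
  M1 = (+0.1135, +0.1135, 0)
  M2 = (+0.1135, -0.1135, 0)
  M3 = (-0.1135, -0.1135, 0)
rvec = (0.0405, 0.2350, 0.3823), |rvec| = θ = 0.45058 rad = 25.816°
Rodrigues: sinθ=0.43548, 1−cosθ=0.09980; R = I + sinθ·[k]× + (1−cosθ)·[k]×²:
    [+0.90100 -0.36482 +0.23474]
    [+0.37417 +0.92735 +0.00502]
    [-0.21952 +0.08331 +0.97205]
t = (0.0487, 0.2034, 0.8408) m
M0: Pc = R·M0+t = (-0.09497, +0.26618, +0.87517); u = 515.1·(-0.09497)/0.87517 + 330.6 = 274.7032, v = 575.9·(+0.26618)/0.87517 + 229.8 = 404.9611
M1: Pc = R·M1+t = (+0.10956, +0.35112, +0.82534); u = 515.1·(+0.10956)/0.82534 + 330.6 = 398.9753, v = 575.9·(+0.35112)/0.82534 + 229.8 = 474.8036
M2: Pc = R·M2+t = (+0.19237, +0.14062, +0.80643); u = 515.1·(+0.19237)/0.80643 + 330.6 = 453.4750, v = 575.9·(+0.14062)/0.80643 + 229.8 = 330.2183
M3: Pc = R·M3+t = (-0.01216, +0.05568, +0.85626); u = 515.1·(-0.01216)/0.85626 + 330.6 = 323.2866, v = 575.9·(+0.05568)/0.85626 + 229.8 = 267.2474

c0=(274.70, 404.96) c1=(398.98, 474.80) c2=(453.48, 330.22) c3=(323.29, 267.25)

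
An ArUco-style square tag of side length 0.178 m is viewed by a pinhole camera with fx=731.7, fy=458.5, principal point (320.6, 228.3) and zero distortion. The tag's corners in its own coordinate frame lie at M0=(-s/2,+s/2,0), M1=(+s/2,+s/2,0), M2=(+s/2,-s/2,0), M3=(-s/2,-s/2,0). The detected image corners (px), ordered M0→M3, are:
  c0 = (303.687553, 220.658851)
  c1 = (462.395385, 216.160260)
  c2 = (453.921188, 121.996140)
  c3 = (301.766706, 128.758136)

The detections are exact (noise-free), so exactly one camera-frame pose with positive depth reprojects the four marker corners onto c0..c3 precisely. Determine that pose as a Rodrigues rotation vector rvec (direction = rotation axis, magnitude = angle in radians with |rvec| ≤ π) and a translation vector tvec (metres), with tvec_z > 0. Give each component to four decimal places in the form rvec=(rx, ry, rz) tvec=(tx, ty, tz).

Intrinsics K: fx=731.7, fy=458.5, cx=320.6, cy=228.3
Marker side s = 0.178 m; corners in marker frame (Z=0):
  M0 = (-0.0890, +0.0890, 0)
  M1 = (+0.0890, +0.0890, 0)
  M2 = (+0.0890, -0.0890, 0)
  M3 = (-0.0890, -0.0890, 0)
Detected image corners:
  c0 = (303.687553, 220.658851) px
  c1 = (462.395385, 216.160260) px
  c2 = (453.921188, 121.996140) px
  c3 = (301.766706, 128.758136) px
Planar DLT: solve 8×8 A·h = b for H (H[2,2]=1):
  H  [+815.49200 -59.24451 +379.34667]
  H  [-57.66827 +482.71911 +170.97135]
  H  [-0.15071 -0.23183 +1.00000]
B = K⁻¹H; ‖b₁‖=1.191214, ‖b₂‖=1.191214; λ = 2/(‖b₁‖+‖b₂‖) = 0.839480, sign → tz>0 ⇒ λ=+0.839480
r₁ = λ·B[:,0] = (+0.99105,-0.04259,-0.12652); r₂ = λ·B[:,1] = (+0.01730,+0.98073,-0.19461)
r₃ = r₁×r₂ = (+0.13237,+0.19068,+0.97269); SVD([r₁ r₂ r₃]) → R = UVᵀ:
  R  [+0.99105 +0.01730 +0.13237]
  R  [-0.04259 +0.98073 +0.19068]
  R  [-0.12652 -0.19461 +0.97269]
t = (+0.06740, -0.10496, +0.83948) m
tr R = 2.944463; θ = arccos((tr R − 1)/2) = 0.236212 rad = 13.534°
axis k = ((R−Rᵀ)₃₂, (R−Rᵀ)₁₃, (R−Rᵀ)₂₁) / (2 sinθ) = (-0.823211, +0.553128, -0.127958)
rvec = θ·k = (-0.194453, +0.130656, -0.030225)

rvec=(-0.1945, 0.1307, -0.0302) tvec=(0.0674, -0.1050, 0.8395)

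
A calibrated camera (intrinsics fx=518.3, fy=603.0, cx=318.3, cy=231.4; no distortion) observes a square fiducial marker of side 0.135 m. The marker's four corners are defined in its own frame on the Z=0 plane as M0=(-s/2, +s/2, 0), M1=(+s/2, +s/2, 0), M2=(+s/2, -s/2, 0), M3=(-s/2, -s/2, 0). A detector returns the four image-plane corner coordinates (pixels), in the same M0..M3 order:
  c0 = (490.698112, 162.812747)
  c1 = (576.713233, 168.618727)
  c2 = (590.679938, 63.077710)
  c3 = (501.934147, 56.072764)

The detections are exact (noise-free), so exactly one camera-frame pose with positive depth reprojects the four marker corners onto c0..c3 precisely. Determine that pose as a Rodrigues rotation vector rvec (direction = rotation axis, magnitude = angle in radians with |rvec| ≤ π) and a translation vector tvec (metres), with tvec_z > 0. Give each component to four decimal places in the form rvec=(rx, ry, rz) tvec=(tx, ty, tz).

rvec=(0.1911, -0.0490, 0.0557) tvec=(0.3339, -0.1525, 0.7803)

Intrinsics K: fx=518.3, fy=603.0, cx=318.3, cy=231.4
Marker side s = 0.135 m; corners in marker frame (Z=0):
  M0 = (-0.0675, +0.0675, 0)
  M1 = (+0.0675, +0.0675, 0)
  M2 = (+0.0675, -0.0675, 0)
  M3 = (-0.0675, -0.0675, 0)
Detected image corners:
  c0 = (490.698112, 162.812747) px
  c1 = (576.713233, 168.618727) px
  c2 = (590.679938, 63.077710) px
  c3 = (501.934147, 56.072764) px
Planar DLT: solve 8×8 A·h = b for H (H[2,2]=1):
  H  [+684.41390 +36.99368 +540.10746]
  H  [+55.15965 +813.40342 +113.52536]
  H  [+0.06910 +0.24145 +1.00000]
B = K⁻¹H; ‖b₁‖=1.281574, ‖b₂‖=1.281574; λ = 2/(‖b₁‖+‖b₂‖) = 0.780291, sign → tz>0 ⇒ λ=+0.780291
r₁ = λ·B[:,0] = (+0.99726,+0.05069,+0.05392); r₂ = λ·B[:,1] = (-0.06001,+0.98026,+0.18840)
r₃ = r₁×r₂ = (-0.04331,-0.19112,+0.98061); SVD([r₁ r₂ r₃]) → R = UVᵀ:
  R  [+0.99726 -0.06001 -0.04331]
  R  [+0.05069 +0.98026 -0.19112]
  R  [+0.05392 +0.18840 +0.98061]
t = (+0.33393, -0.15253, +0.78029) m
tr R = 2.958126; θ = arccos((tr R − 1)/2) = 0.204990 rad = 11.745°
axis k = ((R−Rᵀ)₃₂, (R−Rᵀ)₁₃, (R−Rᵀ)₂₁) / (2 sinθ) = (+0.932221, -0.238820, +0.271898)
rvec = θ·k = (+0.191096, -0.048956, +0.055736)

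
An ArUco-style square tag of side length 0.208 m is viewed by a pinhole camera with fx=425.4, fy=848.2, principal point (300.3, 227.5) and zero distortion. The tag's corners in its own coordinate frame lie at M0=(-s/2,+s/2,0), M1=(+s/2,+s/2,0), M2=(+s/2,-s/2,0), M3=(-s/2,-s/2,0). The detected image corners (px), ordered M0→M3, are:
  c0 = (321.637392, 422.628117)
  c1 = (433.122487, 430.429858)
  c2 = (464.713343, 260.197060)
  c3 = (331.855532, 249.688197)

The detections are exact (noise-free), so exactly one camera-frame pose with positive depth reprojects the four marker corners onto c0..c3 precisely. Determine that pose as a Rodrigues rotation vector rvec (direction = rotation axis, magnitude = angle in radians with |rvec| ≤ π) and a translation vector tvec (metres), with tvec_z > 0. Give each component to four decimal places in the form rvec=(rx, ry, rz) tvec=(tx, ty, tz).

Intrinsics K: fx=425.4, fy=848.2, cx=300.3, cy=227.5
Marker side s = 0.208 m; corners in marker frame (Z=0):
  M0 = (-0.1040, +0.1040, 0)
  M1 = (+0.1040, +0.1040, 0)
  M2 = (+0.1040, -0.1040, 0)
  M3 = (-0.1040, -0.1040, 0)
Detected image corners:
  c0 = (321.637392, 422.628117) px
  c1 = (433.122487, 430.429858) px
  c2 = (464.713343, 260.197060) px
  c3 = (331.855532, 249.688197) px
Planar DLT: solve 8×8 A·h = b for H (H[2,2]=1):
  H  [+594.74511 +227.56041 +387.10722]
  H  [+53.90185 +1113.28225 +348.30163]
  H  [+0.03069 +0.84631 +1.00000]
B = K⁻¹H; ‖b₁‖=1.377869, ‖b₂‖=1.377869; λ = 2/(‖b₁‖+‖b₂‖) = 0.725758, sign → tz>0 ⇒ λ=+0.725758
r₁ = λ·B[:,0] = (+0.99895,+0.04015,+0.02228); r₂ = λ·B[:,1] = (-0.04536,+0.78783,+0.61422)
r₃ = r₁×r₂ = (+0.00711,-0.61458,+0.78882); SVD([r₁ r₂ r₃]) → R = UVᵀ:
  R  [+0.99895 -0.04536 +0.00711]
  R  [+0.04015 +0.78783 -0.61458]
  R  [+0.02228 +0.61422 +0.78882]
t = (+0.14810, +0.10336, +0.72576) m
tr R = 2.575600; θ = arccos((tr R − 1)/2) = 0.663567 rad = 38.020°
axis k = ((R−Rᵀ)₃₂, (R−Rᵀ)₁₃, (R−Rᵀ)₂₁) / (2 sinθ) = (+0.997512, -0.012314, +0.069411)
rvec = θ·k = (+0.661917, -0.008171, +0.046059)

rvec=(0.6619, -0.0082, 0.0461) tvec=(0.1481, 0.1034, 0.7258)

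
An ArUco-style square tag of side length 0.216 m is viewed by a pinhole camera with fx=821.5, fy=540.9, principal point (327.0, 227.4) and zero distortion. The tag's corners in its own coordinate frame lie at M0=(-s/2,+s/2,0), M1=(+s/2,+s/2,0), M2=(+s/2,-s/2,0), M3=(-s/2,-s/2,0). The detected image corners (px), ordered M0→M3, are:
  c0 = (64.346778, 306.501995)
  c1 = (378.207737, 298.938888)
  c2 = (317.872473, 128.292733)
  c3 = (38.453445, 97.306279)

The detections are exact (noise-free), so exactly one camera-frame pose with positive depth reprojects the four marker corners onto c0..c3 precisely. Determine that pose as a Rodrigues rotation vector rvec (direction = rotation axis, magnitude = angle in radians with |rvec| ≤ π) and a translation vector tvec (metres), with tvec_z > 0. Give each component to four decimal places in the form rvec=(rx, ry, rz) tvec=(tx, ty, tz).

Intrinsics K: fx=821.5, fy=540.9, cx=327.0, cy=227.4
Marker side s = 0.216 m; corners in marker frame (Z=0):
  M0 = (-0.1080, +0.1080, 0)
  M1 = (+0.1080, +0.1080, 0)
  M2 = (+0.1080, -0.1080, 0)
  M3 = (-0.1080, -0.1080, 0)
Detected image corners:
  c0 = (64.346778, 306.501995) px
  c1 = (378.207737, 298.938888) px
  c2 = (317.872473, 128.292733) px
  c3 = (38.453445, 97.306279) px
Planar DLT: solve 8×8 A·h = b for H (H[2,2]=1):
  H  [+1563.53234 +72.20467 +213.86114]
  H  [+264.72444 +728.48316 +201.40478]
  H  [+0.98165 -0.68021 +1.00000]
B = K⁻¹H; ‖b₁‖=1.804781, ‖b₂‖=1.804781; λ = 2/(‖b₁‖+‖b₂‖) = 0.554084, sign → tz>0 ⇒ λ=+0.554084
r₁ = λ·B[:,0] = (+0.83806,+0.04251,+0.54392); r₂ = λ·B[:,1] = (+0.19872,+0.90469,-0.37689)
r₃ = r₁×r₂ = (-0.50810,+0.42395,+0.74974); SVD([r₁ r₂ r₃]) → R = UVᵀ:
  R  [+0.83806 +0.19872 -0.50810]
  R  [+0.04251 +0.90469 +0.42395]
  R  [+0.54392 -0.37689 +0.74974]
t = (-0.07631, -0.02663, +0.55408) m
tr R = 2.492486; θ = arccos((tr R − 1)/2) = 0.728396 rad = 41.734°
axis k = ((R−Rᵀ)₃₂, (R−Rᵀ)₁₃, (R−Rᵀ)₂₁) / (2 sinθ) = (-0.601526, -0.790189, -0.117336)
rvec = θ·k = (-0.438149, -0.575571, -0.085467)

rvec=(-0.4381, -0.5756, -0.0855) tvec=(-0.0763, -0.0266, 0.5541)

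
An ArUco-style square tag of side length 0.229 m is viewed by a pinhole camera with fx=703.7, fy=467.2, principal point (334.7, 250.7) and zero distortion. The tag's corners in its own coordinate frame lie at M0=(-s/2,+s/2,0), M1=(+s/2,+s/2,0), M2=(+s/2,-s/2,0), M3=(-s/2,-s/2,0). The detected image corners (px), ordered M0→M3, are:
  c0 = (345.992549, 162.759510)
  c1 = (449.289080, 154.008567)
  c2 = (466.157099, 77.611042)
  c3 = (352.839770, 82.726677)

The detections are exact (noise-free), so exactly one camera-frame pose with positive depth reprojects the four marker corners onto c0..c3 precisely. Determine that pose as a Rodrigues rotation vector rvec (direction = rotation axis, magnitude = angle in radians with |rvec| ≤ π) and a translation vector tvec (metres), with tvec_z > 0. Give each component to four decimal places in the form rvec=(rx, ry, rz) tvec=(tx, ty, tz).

rvec=(0.6156, -0.3768, -0.0740) tvec=(0.1333, -0.3714, 1.3389)

Intrinsics K: fx=703.7, fy=467.2, cx=334.7, cy=250.7
Marker side s = 0.229 m; corners in marker frame (Z=0):
  M0 = (-0.1145, +0.1145, 0)
  M1 = (+0.1145, +0.1145, 0)
  M2 = (+0.1145, -0.1145, 0)
  M3 = (-0.1145, -0.1145, 0)
Detected image corners:
  c0 = (345.992549, 162.759510) px
  c1 = (449.289080, 154.008567) px
  c2 = (466.157099, 77.611042) px
  c3 = (352.839770, 82.726677) px
Planar DLT: solve 8×8 A·h = b for H (H[2,2]=1):
  H  [+569.18501 +121.32241 +404.77249]
  H  [-1.90804 +392.67143 +121.10811]
  H  [+0.24112 +0.43043 +1.00000]
B = K⁻¹H; ‖b₁‖=0.746870, ‖b₂‖=0.746870; λ = 2/(‖b₁‖+‖b₂‖) = 1.338921, sign → tz>0 ⇒ λ=+1.338921
r₁ = λ·B[:,0] = (+0.92943,-0.17870,+0.32284); r₂ = λ·B[:,1] = (-0.04327,+0.81609,+0.57631)
r₃ = r₁×r₂ = (-0.36645,-0.54960,+0.75077); SVD([r₁ r₂ r₃]) → R = UVᵀ:
  R  [+0.92943 -0.04327 -0.36645]
  R  [-0.17870 +0.81609 -0.54960]
  R  [+0.32284 +0.57631 +0.75077]
t = (+0.13333, -0.37139, +1.33892) m
tr R = 2.496285; θ = arccos((tr R − 1)/2) = 0.725538 rad = 41.570°
axis k = ((R−Rᵀ)₃₂, (R−Rᵀ)₁₃, (R−Rᵀ)₂₁) / (2 sinθ) = (+0.848414, -0.519402, -0.102054)
rvec = θ·k = (+0.615557, -0.376846, -0.074044)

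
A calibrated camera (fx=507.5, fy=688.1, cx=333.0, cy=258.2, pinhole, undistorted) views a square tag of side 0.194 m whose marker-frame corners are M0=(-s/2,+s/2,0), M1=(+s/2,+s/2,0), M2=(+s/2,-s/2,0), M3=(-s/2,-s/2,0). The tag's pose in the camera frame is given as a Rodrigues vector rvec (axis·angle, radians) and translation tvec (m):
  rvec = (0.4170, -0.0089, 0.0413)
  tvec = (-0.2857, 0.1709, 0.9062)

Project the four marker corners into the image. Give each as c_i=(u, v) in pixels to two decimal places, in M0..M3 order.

Intrinsics K: fx=507.5, fy=688.1, cx=333.0, cy=258.2
Marker side s = 0.194 m; corners in marker frame (Z=0):
  M0 = (-0.0970, +0.0970, 0)
  M1 = (+0.0970, +0.0970, 0)
  M2 = (+0.0970, -0.0970, 0)
  M3 = (-0.0970, -0.0970, 0)
rvec = (0.4170, -0.0089, 0.0413), |rvec| = θ = 0.41913 rad = 24.015°
Rodrigues: sinθ=0.40697, 1−cosθ=0.08656; R = I + sinθ·[k]× + (1−cosθ)·[k]×²:
    [+0.99912 -0.04193 -0.00016]
    [+0.03827 +0.91348 -0.40508]
    [+0.01713 +0.40472 +0.91428]
t = (-0.2857, 0.1709, 0.9062) m
M0: Pc = R·M0+t = (-0.38668, +0.25580, +0.94380); u = 507.5·(-0.38668)/0.94380 + 333.0 = 125.0726, v = 688.1·(+0.25580)/0.94380 + 258.2 = 444.6943
M1: Pc = R·M1+t = (-0.19285, +0.26322, +0.94712); u = 507.5·(-0.19285)/0.94712 + 333.0 = 229.6628, v = 688.1·(+0.26322)/0.94712 + 258.2 = 449.4344
M2: Pc = R·M2+t = (-0.18472, +0.08600, +0.86860); u = 507.5·(-0.18472)/0.86860 + 333.0 = 225.0746, v = 688.1·(+0.08600)/0.86860 + 258.2 = 326.3322
M3: Pc = R·M3+t = (-0.37855, +0.07858, +0.86528); u = 507.5·(-0.37855)/0.86528 + 333.0 = 110.9764, v = 688.1·(+0.07858)/0.86528 + 258.2 = 320.6894

c0=(125.07, 444.69) c1=(229.66, 449.43) c2=(225.07, 326.33) c3=(110.98, 320.69)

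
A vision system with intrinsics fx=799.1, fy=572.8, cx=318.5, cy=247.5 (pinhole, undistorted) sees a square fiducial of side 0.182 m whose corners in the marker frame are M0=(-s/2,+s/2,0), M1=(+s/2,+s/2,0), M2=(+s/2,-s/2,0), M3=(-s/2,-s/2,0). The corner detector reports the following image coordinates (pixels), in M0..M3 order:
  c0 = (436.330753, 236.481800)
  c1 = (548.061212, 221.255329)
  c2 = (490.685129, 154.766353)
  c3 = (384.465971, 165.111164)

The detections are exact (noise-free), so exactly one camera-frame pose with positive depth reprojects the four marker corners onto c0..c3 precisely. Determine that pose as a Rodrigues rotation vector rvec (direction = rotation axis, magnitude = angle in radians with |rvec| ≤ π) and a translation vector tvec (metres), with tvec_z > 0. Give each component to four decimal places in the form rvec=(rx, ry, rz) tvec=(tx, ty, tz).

rvec=(-0.5822, -0.2999, -0.2783) tvec=(0.2099, -0.1090, 1.1424)

Intrinsics K: fx=799.1, fy=572.8, cx=318.5, cy=247.5
Marker side s = 0.182 m; corners in marker frame (Z=0):
  M0 = (-0.0910, +0.0910, 0)
  M1 = (+0.0910, +0.0910, 0)
  M2 = (+0.0910, -0.0910, 0)
  M3 = (-0.0910, -0.0910, 0)
Detected image corners:
  c0 = (436.330753, 236.481800) px
  c1 = (548.061212, 221.255329) px
  c2 = (490.685129, 154.766353) px
  c3 = (384.465971, 165.111164) px
Planar DLT: solve 8×8 A·h = b for H (H[2,2]=1):
  H  [+741.75404 +99.38652 +465.34190]
  H  [-9.67798 +294.24178 +192.86693]
  H  [+0.30887 -0.43269 +1.00000]
B = K⁻¹H; ‖b₁‖=0.875352, ‖b₂‖=0.875352; λ = 2/(‖b₁‖+‖b₂‖) = 1.142398, sign → tz>0 ⇒ λ=+1.142398
r₁ = λ·B[:,0] = (+0.91978,-0.17176,+0.35285); r₂ = λ·B[:,1] = (+0.33910,+0.80042,-0.49430)
r₃ = r₁×r₂ = (-0.19752,+0.57430,+0.79446); SVD([r₁ r₂ r₃]) → R = UVᵀ:
  R  [+0.91978 +0.33910 -0.19752]
  R  [-0.17176 +0.80042 +0.57430]
  R  [+0.35285 -0.49430 +0.79446]
t = (+0.20993, -0.10896, +1.14240) m
tr R = 2.514659; θ = arccos((tr R − 1)/2) = 0.711583 rad = 40.771°
axis k = ((R−Rᵀ)₃₂, (R−Rᵀ)₁₃, (R−Rᵀ)₂₁) / (2 sinθ) = (-0.818186, -0.421397, -0.391147)
rvec = θ·k = (-0.582207, -0.299859, -0.278333)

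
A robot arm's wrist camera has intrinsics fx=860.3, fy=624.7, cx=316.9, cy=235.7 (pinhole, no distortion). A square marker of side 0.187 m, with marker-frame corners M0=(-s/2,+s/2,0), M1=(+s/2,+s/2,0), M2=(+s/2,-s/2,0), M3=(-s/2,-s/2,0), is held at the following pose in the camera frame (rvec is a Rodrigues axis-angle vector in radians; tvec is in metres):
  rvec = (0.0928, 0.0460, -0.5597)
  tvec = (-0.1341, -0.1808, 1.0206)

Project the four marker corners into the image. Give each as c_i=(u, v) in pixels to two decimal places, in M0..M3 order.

Intrinsics K: fx=860.3, fy=624.7, cx=316.9, cy=235.7
Marker side s = 0.187 m; corners in marker frame (Z=0):
  M0 = (-0.0935, +0.0935, 0)
  M1 = (+0.0935, +0.0935, 0)
  M2 = (+0.0935, -0.0935, 0)
  M3 = (-0.0935, -0.0935, 0)
rvec = (0.0928, 0.0460, -0.5597), |rvec| = θ = 0.56920 rad = 32.613°
Rodrigues: sinθ=0.53896, 1−cosθ=0.15767; R = I + sinθ·[k]× + (1−cosθ)·[k]×²:
    [+0.84652 +0.53204 +0.01828]
    [-0.52789 +0.84336 -0.10040]
    [-0.06883 +0.07534 +0.99478]
t = (-0.1341, -0.1808, 1.0206) m
M0: Pc = R·M0+t = (-0.16350, -0.05259, +1.03408); u = 860.3·(-0.16350)/1.03408 + 316.9 = 180.8733, v = 624.7·(-0.05259)/1.03408 + 235.7 = 203.9307
M1: Pc = R·M1+t = (-0.00520, -0.15130, +1.02121); u = 860.3·(-0.00520)/1.02121 + 316.9 = 312.5156, v = 624.7·(-0.15130)/1.02121 + 235.7 = 143.1439
M2: Pc = R·M2+t = (-0.10470, -0.30901, +1.00712); u = 860.3·(-0.10470)/1.00712 + 316.9 = 227.4668, v = 624.7·(-0.30901)/1.00712 + 235.7 = 44.0252
M3: Pc = R·M3+t = (-0.26300, -0.21030, +1.01999); u = 860.3·(-0.26300)/1.01999 + 316.9 = 95.0795, v = 624.7·(-0.21030)/1.01999 + 235.7 = 106.9024

c0=(180.87, 203.93) c1=(312.52, 143.14) c2=(227.47, 44.03) c3=(95.08, 106.90)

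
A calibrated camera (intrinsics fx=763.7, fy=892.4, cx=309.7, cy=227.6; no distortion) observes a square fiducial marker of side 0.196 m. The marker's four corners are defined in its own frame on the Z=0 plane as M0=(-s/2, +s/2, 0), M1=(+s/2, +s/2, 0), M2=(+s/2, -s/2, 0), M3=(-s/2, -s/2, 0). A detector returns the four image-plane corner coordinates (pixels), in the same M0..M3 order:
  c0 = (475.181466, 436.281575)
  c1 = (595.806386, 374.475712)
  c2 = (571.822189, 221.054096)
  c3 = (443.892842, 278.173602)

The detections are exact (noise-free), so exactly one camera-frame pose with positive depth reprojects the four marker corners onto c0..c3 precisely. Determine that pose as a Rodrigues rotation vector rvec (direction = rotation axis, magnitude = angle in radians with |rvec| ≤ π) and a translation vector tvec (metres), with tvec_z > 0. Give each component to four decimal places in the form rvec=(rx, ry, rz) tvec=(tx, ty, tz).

Intrinsics K: fx=763.7, fy=892.4, cx=309.7, cy=227.6
Marker side s = 0.196 m; corners in marker frame (Z=0):
  M0 = (-0.0980, +0.0980, 0)
  M1 = (+0.0980, +0.0980, 0)
  M2 = (+0.0980, -0.0980, 0)
  M3 = (-0.0980, -0.0980, 0)
Detected image corners:
  c0 = (475.181466, 436.281575) px
  c1 = (595.806386, 374.475712) px
  c2 = (571.822189, 221.054096) px
  c3 = (443.892842, 278.173602) px
Planar DLT: solve 8×8 A·h = b for H (H[2,2]=1):
  H  [+762.47756 +268.33298 +523.51159]
  H  [-222.77397 +874.64757 +328.64609]
  H  [+0.24701 +0.24495 +1.00000]
B = K⁻¹H; ‖b₁‖=0.982635, ‖b₂‖=0.982635; λ = 2/(‖b₁‖+‖b₂‖) = 1.017672, sign → tz>0 ⇒ λ=+1.017672
r₁ = λ·B[:,0] = (+0.91410,-0.31816,+0.25137); r₂ = λ·B[:,1] = (+0.25648,+0.93385,+0.24927)
r₃ = r₁×r₂ = (-0.31405,-0.16339,+0.93524); SVD([r₁ r₂ r₃]) → R = UVᵀ:
  R  [+0.91410 +0.25648 -0.31405]
  R  [-0.31816 +0.93385 -0.16339]
  R  [+0.25137 +0.24927 +0.93524]
t = (+0.28492, +0.11523, +1.01767) m
tr R = 2.783197; θ = arccos((tr R − 1)/2) = 0.469933 rad = 26.925°
axis k = ((R−Rᵀ)₃₂, (R−Rᵀ)₁₃, (R−Rᵀ)₂₁) / (2 sinθ) = (+0.455653, -0.624330, -0.634502)
rvec = θ·k = (+0.214127, -0.293393, -0.298173)

rvec=(0.2141, -0.2934, -0.2982) tvec=(0.2849, 0.1152, 1.0177)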